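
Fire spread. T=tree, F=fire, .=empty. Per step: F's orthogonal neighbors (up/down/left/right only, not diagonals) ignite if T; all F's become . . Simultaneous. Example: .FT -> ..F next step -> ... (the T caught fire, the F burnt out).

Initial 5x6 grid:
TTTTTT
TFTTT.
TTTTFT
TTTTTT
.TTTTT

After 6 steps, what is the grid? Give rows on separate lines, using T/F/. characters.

Step 1: 8 trees catch fire, 2 burn out
  TFTTTT
  F.FTF.
  TFTF.F
  TTTTFT
  .TTTTT
Step 2: 10 trees catch fire, 8 burn out
  F.FTFT
  ...F..
  F.F...
  TFTF.F
  .TTTFT
Step 3: 7 trees catch fire, 10 burn out
  ...F.F
  ......
  ......
  F.F...
  .FTF.F
Step 4: 1 trees catch fire, 7 burn out
  ......
  ......
  ......
  ......
  ..F...
Step 5: 0 trees catch fire, 1 burn out
  ......
  ......
  ......
  ......
  ......
Step 6: 0 trees catch fire, 0 burn out
  ......
  ......
  ......
  ......
  ......

......
......
......
......
......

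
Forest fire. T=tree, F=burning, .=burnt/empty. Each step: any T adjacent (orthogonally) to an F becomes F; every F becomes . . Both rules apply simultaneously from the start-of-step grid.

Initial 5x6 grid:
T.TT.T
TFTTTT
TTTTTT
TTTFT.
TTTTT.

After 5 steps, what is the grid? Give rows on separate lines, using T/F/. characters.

Step 1: 7 trees catch fire, 2 burn out
  T.TT.T
  F.FTTT
  TFTFTT
  TTF.F.
  TTTFT.
Step 2: 9 trees catch fire, 7 burn out
  F.FT.T
  ...FTT
  F.F.FT
  TF....
  TTF.F.
Step 3: 5 trees catch fire, 9 burn out
  ...F.T
  ....FT
  .....F
  F.....
  TF....
Step 4: 2 trees catch fire, 5 burn out
  .....T
  .....F
  ......
  ......
  F.....
Step 5: 1 trees catch fire, 2 burn out
  .....F
  ......
  ......
  ......
  ......

.....F
......
......
......
......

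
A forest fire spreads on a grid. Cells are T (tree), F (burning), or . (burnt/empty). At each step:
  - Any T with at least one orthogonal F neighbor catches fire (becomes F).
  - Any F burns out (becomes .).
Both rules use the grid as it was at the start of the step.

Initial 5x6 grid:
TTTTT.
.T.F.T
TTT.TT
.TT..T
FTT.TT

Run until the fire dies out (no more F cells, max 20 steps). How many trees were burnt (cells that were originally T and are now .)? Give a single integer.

Step 1: +2 fires, +2 burnt (F count now 2)
Step 2: +4 fires, +2 burnt (F count now 4)
Step 3: +3 fires, +4 burnt (F count now 3)
Step 4: +4 fires, +3 burnt (F count now 4)
Step 5: +0 fires, +4 burnt (F count now 0)
Fire out after step 5
Initially T: 19, now '.': 24
Total burnt (originally-T cells now '.'): 13

Answer: 13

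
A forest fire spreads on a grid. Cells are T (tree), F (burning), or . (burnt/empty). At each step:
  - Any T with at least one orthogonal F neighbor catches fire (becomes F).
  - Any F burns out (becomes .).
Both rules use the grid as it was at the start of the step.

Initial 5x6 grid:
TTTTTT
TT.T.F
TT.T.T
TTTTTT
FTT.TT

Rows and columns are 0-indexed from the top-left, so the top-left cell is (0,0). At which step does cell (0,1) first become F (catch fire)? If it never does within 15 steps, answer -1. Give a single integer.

Step 1: cell (0,1)='T' (+4 fires, +2 burnt)
Step 2: cell (0,1)='T' (+5 fires, +4 burnt)
Step 3: cell (0,1)='T' (+6 fires, +5 burnt)
Step 4: cell (0,1)='T' (+6 fires, +6 burnt)
Step 5: cell (0,1)='F' (+2 fires, +6 burnt)
  -> target ignites at step 5
Step 6: cell (0,1)='.' (+0 fires, +2 burnt)
  fire out at step 6

5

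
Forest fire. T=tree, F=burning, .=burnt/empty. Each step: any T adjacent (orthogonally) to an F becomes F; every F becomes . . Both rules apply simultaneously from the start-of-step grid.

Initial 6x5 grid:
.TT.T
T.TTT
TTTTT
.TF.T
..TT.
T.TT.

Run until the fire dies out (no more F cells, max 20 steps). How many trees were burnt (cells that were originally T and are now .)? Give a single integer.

Answer: 18

Derivation:
Step 1: +3 fires, +1 burnt (F count now 3)
Step 2: +5 fires, +3 burnt (F count now 5)
Step 3: +5 fires, +5 burnt (F count now 5)
Step 4: +4 fires, +5 burnt (F count now 4)
Step 5: +1 fires, +4 burnt (F count now 1)
Step 6: +0 fires, +1 burnt (F count now 0)
Fire out after step 6
Initially T: 19, now '.': 29
Total burnt (originally-T cells now '.'): 18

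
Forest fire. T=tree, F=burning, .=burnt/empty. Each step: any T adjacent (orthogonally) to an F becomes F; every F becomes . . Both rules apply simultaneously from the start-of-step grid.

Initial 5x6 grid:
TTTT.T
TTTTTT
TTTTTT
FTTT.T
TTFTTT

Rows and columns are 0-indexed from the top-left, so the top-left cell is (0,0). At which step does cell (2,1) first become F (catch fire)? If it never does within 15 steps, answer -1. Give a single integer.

Step 1: cell (2,1)='T' (+6 fires, +2 burnt)
Step 2: cell (2,1)='F' (+5 fires, +6 burnt)
  -> target ignites at step 2
Step 3: cell (2,1)='.' (+5 fires, +5 burnt)
Step 4: cell (2,1)='.' (+5 fires, +5 burnt)
Step 5: cell (2,1)='.' (+3 fires, +5 burnt)
Step 6: cell (2,1)='.' (+1 fires, +3 burnt)
Step 7: cell (2,1)='.' (+1 fires, +1 burnt)
Step 8: cell (2,1)='.' (+0 fires, +1 burnt)
  fire out at step 8

2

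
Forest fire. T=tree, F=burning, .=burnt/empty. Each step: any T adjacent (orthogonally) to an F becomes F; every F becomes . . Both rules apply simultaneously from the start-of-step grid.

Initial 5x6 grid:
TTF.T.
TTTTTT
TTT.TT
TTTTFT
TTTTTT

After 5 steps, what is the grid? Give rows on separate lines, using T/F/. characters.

Step 1: 6 trees catch fire, 2 burn out
  TF..T.
  TTFTTT
  TTT.FT
  TTTF.F
  TTTTFT
Step 2: 9 trees catch fire, 6 burn out
  F...T.
  TF.FFT
  TTF..F
  TTF...
  TTTF.F
Step 3: 6 trees catch fire, 9 burn out
  ....F.
  F....F
  TF....
  TF....
  TTF...
Step 4: 3 trees catch fire, 6 burn out
  ......
  ......
  F.....
  F.....
  TF....
Step 5: 1 trees catch fire, 3 burn out
  ......
  ......
  ......
  ......
  F.....

......
......
......
......
F.....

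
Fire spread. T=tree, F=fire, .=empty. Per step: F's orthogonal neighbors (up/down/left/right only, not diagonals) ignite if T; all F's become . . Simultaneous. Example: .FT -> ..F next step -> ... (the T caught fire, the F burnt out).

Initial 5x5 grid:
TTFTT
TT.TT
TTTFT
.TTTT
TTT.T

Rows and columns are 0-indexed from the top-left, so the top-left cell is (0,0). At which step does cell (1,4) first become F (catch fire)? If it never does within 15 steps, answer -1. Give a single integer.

Step 1: cell (1,4)='T' (+6 fires, +2 burnt)
Step 2: cell (1,4)='F' (+7 fires, +6 burnt)
  -> target ignites at step 2
Step 3: cell (1,4)='.' (+5 fires, +7 burnt)
Step 4: cell (1,4)='.' (+1 fires, +5 burnt)
Step 5: cell (1,4)='.' (+1 fires, +1 burnt)
Step 6: cell (1,4)='.' (+0 fires, +1 burnt)
  fire out at step 6

2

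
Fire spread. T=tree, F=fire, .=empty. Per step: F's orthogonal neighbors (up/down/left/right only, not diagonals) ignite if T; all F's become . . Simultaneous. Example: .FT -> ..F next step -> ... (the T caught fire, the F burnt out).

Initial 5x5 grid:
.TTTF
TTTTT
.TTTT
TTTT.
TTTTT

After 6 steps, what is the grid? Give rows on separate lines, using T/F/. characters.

Step 1: 2 trees catch fire, 1 burn out
  .TTF.
  TTTTF
  .TTTT
  TTTT.
  TTTTT
Step 2: 3 trees catch fire, 2 burn out
  .TF..
  TTTF.
  .TTTF
  TTTT.
  TTTTT
Step 3: 3 trees catch fire, 3 burn out
  .F...
  TTF..
  .TTF.
  TTTT.
  TTTTT
Step 4: 3 trees catch fire, 3 burn out
  .....
  TF...
  .TF..
  TTTF.
  TTTTT
Step 5: 4 trees catch fire, 3 burn out
  .....
  F....
  .F...
  TTF..
  TTTFT
Step 6: 3 trees catch fire, 4 burn out
  .....
  .....
  .....
  TF...
  TTF.F

.....
.....
.....
TF...
TTF.F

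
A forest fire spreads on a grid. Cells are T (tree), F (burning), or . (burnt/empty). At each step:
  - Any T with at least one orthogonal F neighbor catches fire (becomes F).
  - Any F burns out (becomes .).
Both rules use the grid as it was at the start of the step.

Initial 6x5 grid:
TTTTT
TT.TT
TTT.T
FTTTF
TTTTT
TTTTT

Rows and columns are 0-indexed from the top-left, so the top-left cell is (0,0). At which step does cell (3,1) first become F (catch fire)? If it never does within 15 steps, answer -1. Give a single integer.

Step 1: cell (3,1)='F' (+6 fires, +2 burnt)
  -> target ignites at step 1
Step 2: cell (3,1)='.' (+8 fires, +6 burnt)
Step 3: cell (3,1)='.' (+8 fires, +8 burnt)
Step 4: cell (3,1)='.' (+3 fires, +8 burnt)
Step 5: cell (3,1)='.' (+1 fires, +3 burnt)
Step 6: cell (3,1)='.' (+0 fires, +1 burnt)
  fire out at step 6

1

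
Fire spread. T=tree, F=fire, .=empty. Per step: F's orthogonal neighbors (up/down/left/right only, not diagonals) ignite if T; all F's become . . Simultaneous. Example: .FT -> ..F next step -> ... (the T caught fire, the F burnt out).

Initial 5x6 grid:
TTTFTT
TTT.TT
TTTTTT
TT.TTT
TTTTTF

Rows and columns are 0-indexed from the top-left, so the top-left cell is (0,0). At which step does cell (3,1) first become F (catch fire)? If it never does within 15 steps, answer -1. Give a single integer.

Step 1: cell (3,1)='T' (+4 fires, +2 burnt)
Step 2: cell (3,1)='T' (+7 fires, +4 burnt)
Step 3: cell (3,1)='T' (+7 fires, +7 burnt)
Step 4: cell (3,1)='T' (+4 fires, +7 burnt)
Step 5: cell (3,1)='F' (+3 fires, +4 burnt)
  -> target ignites at step 5
Step 6: cell (3,1)='.' (+1 fires, +3 burnt)
Step 7: cell (3,1)='.' (+0 fires, +1 burnt)
  fire out at step 7

5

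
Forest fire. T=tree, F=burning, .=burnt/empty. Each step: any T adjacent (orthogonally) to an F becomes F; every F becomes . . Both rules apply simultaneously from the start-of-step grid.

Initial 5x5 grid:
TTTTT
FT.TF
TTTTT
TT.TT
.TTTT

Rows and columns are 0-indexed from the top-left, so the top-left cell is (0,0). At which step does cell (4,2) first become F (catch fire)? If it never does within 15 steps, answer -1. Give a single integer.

Step 1: cell (4,2)='T' (+6 fires, +2 burnt)
Step 2: cell (4,2)='T' (+6 fires, +6 burnt)
Step 3: cell (4,2)='T' (+5 fires, +6 burnt)
Step 4: cell (4,2)='T' (+2 fires, +5 burnt)
Step 5: cell (4,2)='F' (+1 fires, +2 burnt)
  -> target ignites at step 5
Step 6: cell (4,2)='.' (+0 fires, +1 burnt)
  fire out at step 6

5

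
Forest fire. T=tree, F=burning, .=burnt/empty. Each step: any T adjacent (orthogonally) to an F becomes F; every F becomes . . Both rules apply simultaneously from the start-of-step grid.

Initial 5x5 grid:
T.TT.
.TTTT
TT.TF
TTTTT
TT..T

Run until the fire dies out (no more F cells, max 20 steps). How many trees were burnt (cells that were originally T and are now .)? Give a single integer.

Step 1: +3 fires, +1 burnt (F count now 3)
Step 2: +3 fires, +3 burnt (F count now 3)
Step 3: +3 fires, +3 burnt (F count now 3)
Step 4: +3 fires, +3 burnt (F count now 3)
Step 5: +3 fires, +3 burnt (F count now 3)
Step 6: +2 fires, +3 burnt (F count now 2)
Step 7: +0 fires, +2 burnt (F count now 0)
Fire out after step 7
Initially T: 18, now '.': 24
Total burnt (originally-T cells now '.'): 17

Answer: 17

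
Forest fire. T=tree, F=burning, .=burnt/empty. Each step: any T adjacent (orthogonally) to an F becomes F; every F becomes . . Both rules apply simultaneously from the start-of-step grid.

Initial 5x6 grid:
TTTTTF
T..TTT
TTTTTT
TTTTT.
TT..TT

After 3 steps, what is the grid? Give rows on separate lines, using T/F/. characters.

Step 1: 2 trees catch fire, 1 burn out
  TTTTF.
  T..TTF
  TTTTTT
  TTTTT.
  TT..TT
Step 2: 3 trees catch fire, 2 burn out
  TTTF..
  T..TF.
  TTTTTF
  TTTTT.
  TT..TT
Step 3: 3 trees catch fire, 3 burn out
  TTF...
  T..F..
  TTTTF.
  TTTTT.
  TT..TT

TTF...
T..F..
TTTTF.
TTTTT.
TT..TT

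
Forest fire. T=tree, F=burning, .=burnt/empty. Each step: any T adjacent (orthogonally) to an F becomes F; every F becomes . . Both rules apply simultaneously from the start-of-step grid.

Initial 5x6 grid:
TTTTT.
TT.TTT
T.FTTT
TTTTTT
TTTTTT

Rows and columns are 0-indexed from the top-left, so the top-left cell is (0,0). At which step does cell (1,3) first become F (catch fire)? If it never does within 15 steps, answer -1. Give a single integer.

Step 1: cell (1,3)='T' (+2 fires, +1 burnt)
Step 2: cell (1,3)='F' (+5 fires, +2 burnt)
  -> target ignites at step 2
Step 3: cell (1,3)='.' (+7 fires, +5 burnt)
Step 4: cell (1,3)='.' (+7 fires, +7 burnt)
Step 5: cell (1,3)='.' (+3 fires, +7 burnt)
Step 6: cell (1,3)='.' (+2 fires, +3 burnt)
Step 7: cell (1,3)='.' (+0 fires, +2 burnt)
  fire out at step 7

2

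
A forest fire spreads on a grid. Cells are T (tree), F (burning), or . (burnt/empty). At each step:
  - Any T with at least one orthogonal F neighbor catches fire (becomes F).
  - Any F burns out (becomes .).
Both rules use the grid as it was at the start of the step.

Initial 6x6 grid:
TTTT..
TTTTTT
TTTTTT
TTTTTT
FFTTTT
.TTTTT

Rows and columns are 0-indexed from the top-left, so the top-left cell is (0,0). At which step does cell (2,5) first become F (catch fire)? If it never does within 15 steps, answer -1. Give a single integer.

Step 1: cell (2,5)='T' (+4 fires, +2 burnt)
Step 2: cell (2,5)='T' (+5 fires, +4 burnt)
Step 3: cell (2,5)='T' (+6 fires, +5 burnt)
Step 4: cell (2,5)='T' (+7 fires, +6 burnt)
Step 5: cell (2,5)='T' (+5 fires, +7 burnt)
Step 6: cell (2,5)='F' (+3 fires, +5 burnt)
  -> target ignites at step 6
Step 7: cell (2,5)='.' (+1 fires, +3 burnt)
Step 8: cell (2,5)='.' (+0 fires, +1 burnt)
  fire out at step 8

6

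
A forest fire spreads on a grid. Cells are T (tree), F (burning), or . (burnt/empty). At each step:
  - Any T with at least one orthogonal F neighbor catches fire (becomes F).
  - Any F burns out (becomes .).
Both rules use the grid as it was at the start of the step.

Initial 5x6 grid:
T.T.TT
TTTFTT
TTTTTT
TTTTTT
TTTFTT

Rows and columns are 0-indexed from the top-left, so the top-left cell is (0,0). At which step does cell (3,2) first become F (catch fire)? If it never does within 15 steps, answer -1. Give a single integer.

Step 1: cell (3,2)='T' (+6 fires, +2 burnt)
Step 2: cell (3,2)='F' (+10 fires, +6 burnt)
  -> target ignites at step 2
Step 3: cell (3,2)='.' (+7 fires, +10 burnt)
Step 4: cell (3,2)='.' (+3 fires, +7 burnt)
Step 5: cell (3,2)='.' (+0 fires, +3 burnt)
  fire out at step 5

2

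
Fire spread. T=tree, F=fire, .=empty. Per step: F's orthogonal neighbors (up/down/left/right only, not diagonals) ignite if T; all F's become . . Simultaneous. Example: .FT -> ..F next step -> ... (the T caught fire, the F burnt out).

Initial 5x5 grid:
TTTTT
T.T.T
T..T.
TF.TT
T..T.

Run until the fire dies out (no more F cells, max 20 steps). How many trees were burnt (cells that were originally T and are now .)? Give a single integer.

Step 1: +1 fires, +1 burnt (F count now 1)
Step 2: +2 fires, +1 burnt (F count now 2)
Step 3: +1 fires, +2 burnt (F count now 1)
Step 4: +1 fires, +1 burnt (F count now 1)
Step 5: +1 fires, +1 burnt (F count now 1)
Step 6: +1 fires, +1 burnt (F count now 1)
Step 7: +2 fires, +1 burnt (F count now 2)
Step 8: +1 fires, +2 burnt (F count now 1)
Step 9: +1 fires, +1 burnt (F count now 1)
Step 10: +0 fires, +1 burnt (F count now 0)
Fire out after step 10
Initially T: 15, now '.': 21
Total burnt (originally-T cells now '.'): 11

Answer: 11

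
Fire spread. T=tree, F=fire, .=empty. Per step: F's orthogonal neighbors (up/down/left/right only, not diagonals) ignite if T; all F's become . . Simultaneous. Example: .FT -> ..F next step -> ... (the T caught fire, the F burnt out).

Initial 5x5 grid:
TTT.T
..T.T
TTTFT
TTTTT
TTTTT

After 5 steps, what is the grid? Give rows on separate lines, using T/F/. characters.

Step 1: 3 trees catch fire, 1 burn out
  TTT.T
  ..T.T
  TTF.F
  TTTFT
  TTTTT
Step 2: 6 trees catch fire, 3 burn out
  TTT.T
  ..F.F
  TF...
  TTF.F
  TTTFT
Step 3: 6 trees catch fire, 6 burn out
  TTF.F
  .....
  F....
  TF...
  TTF.F
Step 4: 3 trees catch fire, 6 burn out
  TF...
  .....
  .....
  F....
  TF...
Step 5: 2 trees catch fire, 3 burn out
  F....
  .....
  .....
  .....
  F....

F....
.....
.....
.....
F....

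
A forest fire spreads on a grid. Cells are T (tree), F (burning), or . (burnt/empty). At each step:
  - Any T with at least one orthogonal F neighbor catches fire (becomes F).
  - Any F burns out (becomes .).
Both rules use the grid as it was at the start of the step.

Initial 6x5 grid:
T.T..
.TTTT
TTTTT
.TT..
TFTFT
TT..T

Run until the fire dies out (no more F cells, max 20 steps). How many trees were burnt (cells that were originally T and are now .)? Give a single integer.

Step 1: +5 fires, +2 burnt (F count now 5)
Step 2: +4 fires, +5 burnt (F count now 4)
Step 3: +3 fires, +4 burnt (F count now 3)
Step 4: +2 fires, +3 burnt (F count now 2)
Step 5: +3 fires, +2 burnt (F count now 3)
Step 6: +1 fires, +3 burnt (F count now 1)
Step 7: +0 fires, +1 burnt (F count now 0)
Fire out after step 7
Initially T: 19, now '.': 29
Total burnt (originally-T cells now '.'): 18

Answer: 18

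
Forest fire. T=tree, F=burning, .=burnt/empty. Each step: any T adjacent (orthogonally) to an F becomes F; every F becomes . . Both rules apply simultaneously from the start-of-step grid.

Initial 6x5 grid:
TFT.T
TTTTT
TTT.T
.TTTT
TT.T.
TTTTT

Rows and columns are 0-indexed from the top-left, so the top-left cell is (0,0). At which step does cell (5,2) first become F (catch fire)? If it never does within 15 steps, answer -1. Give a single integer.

Step 1: cell (5,2)='T' (+3 fires, +1 burnt)
Step 2: cell (5,2)='T' (+3 fires, +3 burnt)
Step 3: cell (5,2)='T' (+4 fires, +3 burnt)
Step 4: cell (5,2)='T' (+3 fires, +4 burnt)
Step 5: cell (5,2)='T' (+5 fires, +3 burnt)
Step 6: cell (5,2)='F' (+4 fires, +5 burnt)
  -> target ignites at step 6
Step 7: cell (5,2)='.' (+1 fires, +4 burnt)
Step 8: cell (5,2)='.' (+1 fires, +1 burnt)
Step 9: cell (5,2)='.' (+0 fires, +1 burnt)
  fire out at step 9

6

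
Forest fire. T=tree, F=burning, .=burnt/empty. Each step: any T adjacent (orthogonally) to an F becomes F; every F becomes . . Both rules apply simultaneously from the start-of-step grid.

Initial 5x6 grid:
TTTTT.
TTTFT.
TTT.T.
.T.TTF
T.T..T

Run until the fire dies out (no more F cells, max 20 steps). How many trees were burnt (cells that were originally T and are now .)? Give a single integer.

Step 1: +5 fires, +2 burnt (F count now 5)
Step 2: +6 fires, +5 burnt (F count now 6)
Step 3: +3 fires, +6 burnt (F count now 3)
Step 4: +3 fires, +3 burnt (F count now 3)
Step 5: +0 fires, +3 burnt (F count now 0)
Fire out after step 5
Initially T: 19, now '.': 28
Total burnt (originally-T cells now '.'): 17

Answer: 17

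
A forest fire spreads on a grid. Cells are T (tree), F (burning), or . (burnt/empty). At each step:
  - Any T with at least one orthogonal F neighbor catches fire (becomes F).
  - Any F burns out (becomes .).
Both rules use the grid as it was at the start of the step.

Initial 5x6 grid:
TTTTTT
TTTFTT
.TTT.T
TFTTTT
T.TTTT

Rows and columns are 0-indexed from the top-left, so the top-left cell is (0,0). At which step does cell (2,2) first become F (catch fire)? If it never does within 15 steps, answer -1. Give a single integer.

Step 1: cell (2,2)='T' (+7 fires, +2 burnt)
Step 2: cell (2,2)='F' (+8 fires, +7 burnt)
  -> target ignites at step 2
Step 3: cell (2,2)='.' (+6 fires, +8 burnt)
Step 4: cell (2,2)='.' (+3 fires, +6 burnt)
Step 5: cell (2,2)='.' (+1 fires, +3 burnt)
Step 6: cell (2,2)='.' (+0 fires, +1 burnt)
  fire out at step 6

2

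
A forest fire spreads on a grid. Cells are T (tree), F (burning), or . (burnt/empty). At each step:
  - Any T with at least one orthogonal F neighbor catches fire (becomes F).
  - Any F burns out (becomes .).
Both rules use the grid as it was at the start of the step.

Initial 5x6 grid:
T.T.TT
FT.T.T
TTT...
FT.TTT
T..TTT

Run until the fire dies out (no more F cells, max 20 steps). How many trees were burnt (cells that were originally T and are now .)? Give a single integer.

Step 1: +5 fires, +2 burnt (F count now 5)
Step 2: +1 fires, +5 burnt (F count now 1)
Step 3: +1 fires, +1 burnt (F count now 1)
Step 4: +0 fires, +1 burnt (F count now 0)
Fire out after step 4
Initially T: 18, now '.': 19
Total burnt (originally-T cells now '.'): 7

Answer: 7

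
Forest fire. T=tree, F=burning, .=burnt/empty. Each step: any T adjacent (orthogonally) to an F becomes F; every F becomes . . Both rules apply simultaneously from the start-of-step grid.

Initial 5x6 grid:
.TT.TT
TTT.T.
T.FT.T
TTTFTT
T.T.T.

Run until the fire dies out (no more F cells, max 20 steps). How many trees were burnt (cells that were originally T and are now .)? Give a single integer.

Answer: 16

Derivation:
Step 1: +4 fires, +2 burnt (F count now 4)
Step 2: +6 fires, +4 burnt (F count now 6)
Step 3: +4 fires, +6 burnt (F count now 4)
Step 4: +2 fires, +4 burnt (F count now 2)
Step 5: +0 fires, +2 burnt (F count now 0)
Fire out after step 5
Initially T: 19, now '.': 27
Total burnt (originally-T cells now '.'): 16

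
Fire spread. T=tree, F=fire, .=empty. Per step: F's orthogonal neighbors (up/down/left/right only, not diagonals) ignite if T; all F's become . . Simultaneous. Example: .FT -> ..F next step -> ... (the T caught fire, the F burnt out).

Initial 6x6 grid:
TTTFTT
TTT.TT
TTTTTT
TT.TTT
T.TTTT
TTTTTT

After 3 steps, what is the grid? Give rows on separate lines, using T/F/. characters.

Step 1: 2 trees catch fire, 1 burn out
  TTF.FT
  TTT.TT
  TTTTTT
  TT.TTT
  T.TTTT
  TTTTTT
Step 2: 4 trees catch fire, 2 burn out
  TF...F
  TTF.FT
  TTTTTT
  TT.TTT
  T.TTTT
  TTTTTT
Step 3: 5 trees catch fire, 4 burn out
  F.....
  TF...F
  TTFTFT
  TT.TTT
  T.TTTT
  TTTTTT

F.....
TF...F
TTFTFT
TT.TTT
T.TTTT
TTTTTT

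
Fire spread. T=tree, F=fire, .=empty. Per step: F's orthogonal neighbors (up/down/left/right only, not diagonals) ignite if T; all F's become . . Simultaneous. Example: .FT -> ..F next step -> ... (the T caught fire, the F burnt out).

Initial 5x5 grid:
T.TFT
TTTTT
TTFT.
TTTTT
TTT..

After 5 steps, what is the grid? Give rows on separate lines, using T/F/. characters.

Step 1: 7 trees catch fire, 2 burn out
  T.F.F
  TTFFT
  TF.F.
  TTFTT
  TTT..
Step 2: 6 trees catch fire, 7 burn out
  T....
  TF..F
  F....
  TF.FT
  TTF..
Step 3: 4 trees catch fire, 6 burn out
  T....
  F....
  .....
  F...F
  TF...
Step 4: 2 trees catch fire, 4 burn out
  F....
  .....
  .....
  .....
  F....
Step 5: 0 trees catch fire, 2 burn out
  .....
  .....
  .....
  .....
  .....

.....
.....
.....
.....
.....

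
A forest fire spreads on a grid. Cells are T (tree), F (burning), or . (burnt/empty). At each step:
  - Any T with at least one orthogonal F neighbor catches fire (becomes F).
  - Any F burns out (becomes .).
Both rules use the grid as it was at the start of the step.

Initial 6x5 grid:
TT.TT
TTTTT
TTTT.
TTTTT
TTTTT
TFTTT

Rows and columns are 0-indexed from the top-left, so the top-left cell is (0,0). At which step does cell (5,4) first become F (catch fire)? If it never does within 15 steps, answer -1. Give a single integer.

Step 1: cell (5,4)='T' (+3 fires, +1 burnt)
Step 2: cell (5,4)='T' (+4 fires, +3 burnt)
Step 3: cell (5,4)='F' (+5 fires, +4 burnt)
  -> target ignites at step 3
Step 4: cell (5,4)='.' (+5 fires, +5 burnt)
Step 5: cell (5,4)='.' (+5 fires, +5 burnt)
Step 6: cell (5,4)='.' (+2 fires, +5 burnt)
Step 7: cell (5,4)='.' (+2 fires, +2 burnt)
Step 8: cell (5,4)='.' (+1 fires, +2 burnt)
Step 9: cell (5,4)='.' (+0 fires, +1 burnt)
  fire out at step 9

3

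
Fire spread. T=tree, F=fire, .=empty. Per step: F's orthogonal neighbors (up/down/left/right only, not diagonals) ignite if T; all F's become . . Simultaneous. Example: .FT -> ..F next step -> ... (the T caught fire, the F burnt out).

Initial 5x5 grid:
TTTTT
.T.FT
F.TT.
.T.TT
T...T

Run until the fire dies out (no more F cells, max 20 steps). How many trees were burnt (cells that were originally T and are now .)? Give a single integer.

Step 1: +3 fires, +2 burnt (F count now 3)
Step 2: +4 fires, +3 burnt (F count now 4)
Step 3: +2 fires, +4 burnt (F count now 2)
Step 4: +3 fires, +2 burnt (F count now 3)
Step 5: +0 fires, +3 burnt (F count now 0)
Fire out after step 5
Initially T: 14, now '.': 23
Total burnt (originally-T cells now '.'): 12

Answer: 12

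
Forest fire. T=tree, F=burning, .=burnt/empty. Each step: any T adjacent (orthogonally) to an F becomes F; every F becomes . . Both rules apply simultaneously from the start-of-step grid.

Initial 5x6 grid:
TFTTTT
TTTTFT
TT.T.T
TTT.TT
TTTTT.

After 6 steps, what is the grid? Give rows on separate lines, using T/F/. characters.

Step 1: 6 trees catch fire, 2 burn out
  F.FTFT
  TFTF.F
  TT.T.T
  TTT.TT
  TTTTT.
Step 2: 7 trees catch fire, 6 burn out
  ...F.F
  F.F...
  TF.F.F
  TTT.TT
  TTTTT.
Step 3: 3 trees catch fire, 7 burn out
  ......
  ......
  F.....
  TFT.TF
  TTTTT.
Step 4: 4 trees catch fire, 3 burn out
  ......
  ......
  ......
  F.F.F.
  TFTTT.
Step 5: 3 trees catch fire, 4 burn out
  ......
  ......
  ......
  ......
  F.FTF.
Step 6: 1 trees catch fire, 3 burn out
  ......
  ......
  ......
  ......
  ...F..

......
......
......
......
...F..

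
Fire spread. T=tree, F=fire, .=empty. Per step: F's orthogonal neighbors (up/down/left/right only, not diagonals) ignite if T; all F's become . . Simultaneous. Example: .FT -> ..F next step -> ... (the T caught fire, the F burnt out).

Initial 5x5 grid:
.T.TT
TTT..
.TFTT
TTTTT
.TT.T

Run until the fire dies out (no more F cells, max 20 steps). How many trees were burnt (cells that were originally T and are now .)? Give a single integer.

Answer: 15

Derivation:
Step 1: +4 fires, +1 burnt (F count now 4)
Step 2: +5 fires, +4 burnt (F count now 5)
Step 3: +5 fires, +5 burnt (F count now 5)
Step 4: +1 fires, +5 burnt (F count now 1)
Step 5: +0 fires, +1 burnt (F count now 0)
Fire out after step 5
Initially T: 17, now '.': 23
Total burnt (originally-T cells now '.'): 15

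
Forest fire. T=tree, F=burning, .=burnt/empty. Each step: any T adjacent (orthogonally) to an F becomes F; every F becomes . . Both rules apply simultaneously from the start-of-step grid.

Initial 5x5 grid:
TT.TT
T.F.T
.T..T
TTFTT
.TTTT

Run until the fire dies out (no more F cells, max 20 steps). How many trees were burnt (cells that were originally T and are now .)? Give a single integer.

Step 1: +3 fires, +2 burnt (F count now 3)
Step 2: +5 fires, +3 burnt (F count now 5)
Step 3: +2 fires, +5 burnt (F count now 2)
Step 4: +1 fires, +2 burnt (F count now 1)
Step 5: +1 fires, +1 burnt (F count now 1)
Step 6: +1 fires, +1 burnt (F count now 1)
Step 7: +0 fires, +1 burnt (F count now 0)
Fire out after step 7
Initially T: 16, now '.': 22
Total burnt (originally-T cells now '.'): 13

Answer: 13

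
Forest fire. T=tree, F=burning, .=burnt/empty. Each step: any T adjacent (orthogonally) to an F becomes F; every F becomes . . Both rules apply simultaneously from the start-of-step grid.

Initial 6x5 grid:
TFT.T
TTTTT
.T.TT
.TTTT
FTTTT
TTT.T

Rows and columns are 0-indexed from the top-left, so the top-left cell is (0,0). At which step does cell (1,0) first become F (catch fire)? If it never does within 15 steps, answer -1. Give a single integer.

Step 1: cell (1,0)='T' (+5 fires, +2 burnt)
Step 2: cell (1,0)='F' (+6 fires, +5 burnt)
  -> target ignites at step 2
Step 3: cell (1,0)='.' (+4 fires, +6 burnt)
Step 4: cell (1,0)='.' (+4 fires, +4 burnt)
Step 5: cell (1,0)='.' (+4 fires, +4 burnt)
Step 6: cell (1,0)='.' (+0 fires, +4 burnt)
  fire out at step 6

2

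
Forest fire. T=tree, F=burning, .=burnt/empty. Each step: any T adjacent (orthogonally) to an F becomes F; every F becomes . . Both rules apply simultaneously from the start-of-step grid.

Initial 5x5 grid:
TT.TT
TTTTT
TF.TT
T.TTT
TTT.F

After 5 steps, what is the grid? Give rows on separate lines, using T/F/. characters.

Step 1: 3 trees catch fire, 2 burn out
  TT.TT
  TFTTT
  F..TT
  T.TTF
  TTT..
Step 2: 6 trees catch fire, 3 burn out
  TF.TT
  F.FTT
  ...TF
  F.TF.
  TTT..
Step 3: 6 trees catch fire, 6 burn out
  F..TT
  ...FF
  ...F.
  ..F..
  FTT..
Step 4: 4 trees catch fire, 6 burn out
  ...FF
  .....
  .....
  .....
  .FF..
Step 5: 0 trees catch fire, 4 burn out
  .....
  .....
  .....
  .....
  .....

.....
.....
.....
.....
.....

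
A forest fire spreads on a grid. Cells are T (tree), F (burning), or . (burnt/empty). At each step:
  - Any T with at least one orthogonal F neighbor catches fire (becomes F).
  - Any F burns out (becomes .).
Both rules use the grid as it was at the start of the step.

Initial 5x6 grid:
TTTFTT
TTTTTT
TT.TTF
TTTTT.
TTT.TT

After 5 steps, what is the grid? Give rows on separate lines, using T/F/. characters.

Step 1: 5 trees catch fire, 2 burn out
  TTF.FT
  TTTFTF
  TT.TF.
  TTTTT.
  TTT.TT
Step 2: 6 trees catch fire, 5 burn out
  TF...F
  TTF.F.
  TT.F..
  TTTTF.
  TTT.TT
Step 3: 4 trees catch fire, 6 burn out
  F.....
  TF....
  TT....
  TTTF..
  TTT.FT
Step 4: 4 trees catch fire, 4 burn out
  ......
  F.....
  TF....
  TTF...
  TTT..F
Step 5: 3 trees catch fire, 4 burn out
  ......
  ......
  F.....
  TF....
  TTF...

......
......
F.....
TF....
TTF...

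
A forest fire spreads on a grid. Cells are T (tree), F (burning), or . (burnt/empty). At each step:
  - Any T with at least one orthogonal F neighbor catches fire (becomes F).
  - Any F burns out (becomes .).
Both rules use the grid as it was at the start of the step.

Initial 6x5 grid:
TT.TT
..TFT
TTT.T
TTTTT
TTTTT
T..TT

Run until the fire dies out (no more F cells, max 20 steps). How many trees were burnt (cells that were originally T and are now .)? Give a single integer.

Answer: 21

Derivation:
Step 1: +3 fires, +1 burnt (F count now 3)
Step 2: +3 fires, +3 burnt (F count now 3)
Step 3: +3 fires, +3 burnt (F count now 3)
Step 4: +5 fires, +3 burnt (F count now 5)
Step 5: +4 fires, +5 burnt (F count now 4)
Step 6: +2 fires, +4 burnt (F count now 2)
Step 7: +1 fires, +2 burnt (F count now 1)
Step 8: +0 fires, +1 burnt (F count now 0)
Fire out after step 8
Initially T: 23, now '.': 28
Total burnt (originally-T cells now '.'): 21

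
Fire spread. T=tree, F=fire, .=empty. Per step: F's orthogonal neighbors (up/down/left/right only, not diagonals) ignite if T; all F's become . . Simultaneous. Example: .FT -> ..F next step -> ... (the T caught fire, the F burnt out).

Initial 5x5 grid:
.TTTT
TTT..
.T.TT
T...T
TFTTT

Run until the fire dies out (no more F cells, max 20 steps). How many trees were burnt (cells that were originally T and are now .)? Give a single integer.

Answer: 8

Derivation:
Step 1: +2 fires, +1 burnt (F count now 2)
Step 2: +2 fires, +2 burnt (F count now 2)
Step 3: +1 fires, +2 burnt (F count now 1)
Step 4: +1 fires, +1 burnt (F count now 1)
Step 5: +1 fires, +1 burnt (F count now 1)
Step 6: +1 fires, +1 burnt (F count now 1)
Step 7: +0 fires, +1 burnt (F count now 0)
Fire out after step 7
Initially T: 16, now '.': 17
Total burnt (originally-T cells now '.'): 8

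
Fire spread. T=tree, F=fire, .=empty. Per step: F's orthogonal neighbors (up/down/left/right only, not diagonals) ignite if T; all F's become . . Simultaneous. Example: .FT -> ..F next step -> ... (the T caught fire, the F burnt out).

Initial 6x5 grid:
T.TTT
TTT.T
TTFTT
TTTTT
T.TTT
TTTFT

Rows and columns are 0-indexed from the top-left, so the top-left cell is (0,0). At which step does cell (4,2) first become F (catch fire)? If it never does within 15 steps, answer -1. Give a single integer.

Step 1: cell (4,2)='T' (+7 fires, +2 burnt)
Step 2: cell (4,2)='F' (+9 fires, +7 burnt)
  -> target ignites at step 2
Step 3: cell (4,2)='.' (+6 fires, +9 burnt)
Step 4: cell (4,2)='.' (+3 fires, +6 burnt)
Step 5: cell (4,2)='.' (+0 fires, +3 burnt)
  fire out at step 5

2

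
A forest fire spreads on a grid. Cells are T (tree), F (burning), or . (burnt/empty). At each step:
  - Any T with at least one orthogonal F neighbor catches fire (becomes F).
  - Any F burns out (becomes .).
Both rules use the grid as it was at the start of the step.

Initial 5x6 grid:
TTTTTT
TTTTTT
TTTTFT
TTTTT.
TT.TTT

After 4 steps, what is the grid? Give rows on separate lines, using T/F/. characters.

Step 1: 4 trees catch fire, 1 burn out
  TTTTTT
  TTTTFT
  TTTF.F
  TTTTF.
  TT.TTT
Step 2: 6 trees catch fire, 4 burn out
  TTTTFT
  TTTF.F
  TTF...
  TTTF..
  TT.TFT
Step 3: 7 trees catch fire, 6 burn out
  TTTF.F
  TTF...
  TF....
  TTF...
  TT.F.F
Step 4: 4 trees catch fire, 7 burn out
  TTF...
  TF....
  F.....
  TF....
  TT....

TTF...
TF....
F.....
TF....
TT....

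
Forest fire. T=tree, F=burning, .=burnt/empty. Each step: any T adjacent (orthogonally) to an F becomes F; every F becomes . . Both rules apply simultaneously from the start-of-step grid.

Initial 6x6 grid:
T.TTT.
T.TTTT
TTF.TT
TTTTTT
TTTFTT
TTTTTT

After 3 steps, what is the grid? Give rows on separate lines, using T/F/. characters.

Step 1: 7 trees catch fire, 2 burn out
  T.TTT.
  T.FTTT
  TF..TT
  TTFFTT
  TTF.FT
  TTTFTT
Step 2: 9 trees catch fire, 7 burn out
  T.FTT.
  T..FTT
  F...TT
  TF..FT
  TF...F
  TTF.FT
Step 3: 9 trees catch fire, 9 burn out
  T..FT.
  F...FT
  ....FT
  F....F
  F.....
  TF...F

T..FT.
F...FT
....FT
F....F
F.....
TF...F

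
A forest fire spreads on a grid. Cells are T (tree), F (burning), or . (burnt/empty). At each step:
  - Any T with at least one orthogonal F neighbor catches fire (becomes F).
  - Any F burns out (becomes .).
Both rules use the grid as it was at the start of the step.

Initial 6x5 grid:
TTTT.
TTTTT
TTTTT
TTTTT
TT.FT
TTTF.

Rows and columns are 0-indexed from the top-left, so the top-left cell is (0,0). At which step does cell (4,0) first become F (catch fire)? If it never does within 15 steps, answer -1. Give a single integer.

Step 1: cell (4,0)='T' (+3 fires, +2 burnt)
Step 2: cell (4,0)='T' (+4 fires, +3 burnt)
Step 3: cell (4,0)='T' (+6 fires, +4 burnt)
Step 4: cell (4,0)='F' (+6 fires, +6 burnt)
  -> target ignites at step 4
Step 5: cell (4,0)='.' (+3 fires, +6 burnt)
Step 6: cell (4,0)='.' (+2 fires, +3 burnt)
Step 7: cell (4,0)='.' (+1 fires, +2 burnt)
Step 8: cell (4,0)='.' (+0 fires, +1 burnt)
  fire out at step 8

4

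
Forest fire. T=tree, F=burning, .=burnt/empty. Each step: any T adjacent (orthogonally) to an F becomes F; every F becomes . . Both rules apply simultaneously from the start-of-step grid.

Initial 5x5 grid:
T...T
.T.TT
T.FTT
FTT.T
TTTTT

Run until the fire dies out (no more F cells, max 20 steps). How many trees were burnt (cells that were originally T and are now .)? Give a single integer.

Answer: 14

Derivation:
Step 1: +5 fires, +2 burnt (F count now 5)
Step 2: +4 fires, +5 burnt (F count now 4)
Step 3: +3 fires, +4 burnt (F count now 3)
Step 4: +2 fires, +3 burnt (F count now 2)
Step 5: +0 fires, +2 burnt (F count now 0)
Fire out after step 5
Initially T: 16, now '.': 23
Total burnt (originally-T cells now '.'): 14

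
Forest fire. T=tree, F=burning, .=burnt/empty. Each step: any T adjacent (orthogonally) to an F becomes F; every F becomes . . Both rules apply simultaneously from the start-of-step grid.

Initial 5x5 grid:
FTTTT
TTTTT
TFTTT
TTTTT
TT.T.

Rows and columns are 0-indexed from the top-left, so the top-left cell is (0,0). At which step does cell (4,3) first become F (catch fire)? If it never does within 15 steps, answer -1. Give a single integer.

Step 1: cell (4,3)='T' (+6 fires, +2 burnt)
Step 2: cell (4,3)='T' (+6 fires, +6 burnt)
Step 3: cell (4,3)='T' (+5 fires, +6 burnt)
Step 4: cell (4,3)='F' (+4 fires, +5 burnt)
  -> target ignites at step 4
Step 5: cell (4,3)='.' (+0 fires, +4 burnt)
  fire out at step 5

4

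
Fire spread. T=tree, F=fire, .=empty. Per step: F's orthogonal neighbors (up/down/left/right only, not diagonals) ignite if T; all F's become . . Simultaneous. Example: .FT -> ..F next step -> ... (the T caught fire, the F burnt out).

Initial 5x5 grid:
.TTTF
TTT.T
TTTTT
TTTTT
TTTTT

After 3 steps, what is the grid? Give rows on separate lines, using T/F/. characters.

Step 1: 2 trees catch fire, 1 burn out
  .TTF.
  TTT.F
  TTTTT
  TTTTT
  TTTTT
Step 2: 2 trees catch fire, 2 burn out
  .TF..
  TTT..
  TTTTF
  TTTTT
  TTTTT
Step 3: 4 trees catch fire, 2 burn out
  .F...
  TTF..
  TTTF.
  TTTTF
  TTTTT

.F...
TTF..
TTTF.
TTTTF
TTTTT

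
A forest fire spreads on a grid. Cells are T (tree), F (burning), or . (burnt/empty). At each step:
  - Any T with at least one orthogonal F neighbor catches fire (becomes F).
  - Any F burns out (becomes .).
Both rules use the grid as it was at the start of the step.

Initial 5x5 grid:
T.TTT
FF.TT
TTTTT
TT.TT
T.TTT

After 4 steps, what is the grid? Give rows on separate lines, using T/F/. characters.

Step 1: 3 trees catch fire, 2 burn out
  F.TTT
  ...TT
  FFTTT
  TT.TT
  T.TTT
Step 2: 3 trees catch fire, 3 burn out
  ..TTT
  ...TT
  ..FTT
  FF.TT
  T.TTT
Step 3: 2 trees catch fire, 3 burn out
  ..TTT
  ...TT
  ...FT
  ...TT
  F.TTT
Step 4: 3 trees catch fire, 2 burn out
  ..TTT
  ...FT
  ....F
  ...FT
  ..TTT

..TTT
...FT
....F
...FT
..TTT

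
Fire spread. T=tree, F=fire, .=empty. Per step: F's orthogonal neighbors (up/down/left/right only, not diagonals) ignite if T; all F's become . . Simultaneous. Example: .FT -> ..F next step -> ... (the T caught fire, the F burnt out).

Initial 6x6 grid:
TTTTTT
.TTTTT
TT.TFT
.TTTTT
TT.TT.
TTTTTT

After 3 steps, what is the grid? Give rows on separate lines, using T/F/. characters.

Step 1: 4 trees catch fire, 1 burn out
  TTTTTT
  .TTTFT
  TT.F.F
  .TTTFT
  TT.TT.
  TTTTTT
Step 2: 6 trees catch fire, 4 burn out
  TTTTFT
  .TTF.F
  TT....
  .TTF.F
  TT.TF.
  TTTTTT
Step 3: 6 trees catch fire, 6 burn out
  TTTF.F
  .TF...
  TT....
  .TF...
  TT.F..
  TTTTFT

TTTF.F
.TF...
TT....
.TF...
TT.F..
TTTTFT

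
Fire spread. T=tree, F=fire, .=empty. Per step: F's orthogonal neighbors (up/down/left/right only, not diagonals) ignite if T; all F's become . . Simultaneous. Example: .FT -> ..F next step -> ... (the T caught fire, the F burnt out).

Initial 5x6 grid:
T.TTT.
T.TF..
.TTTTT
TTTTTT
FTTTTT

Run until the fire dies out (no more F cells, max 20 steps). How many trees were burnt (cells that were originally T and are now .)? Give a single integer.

Step 1: +5 fires, +2 burnt (F count now 5)
Step 2: +7 fires, +5 burnt (F count now 7)
Step 3: +5 fires, +7 burnt (F count now 5)
Step 4: +2 fires, +5 burnt (F count now 2)
Step 5: +1 fires, +2 burnt (F count now 1)
Step 6: +0 fires, +1 burnt (F count now 0)
Fire out after step 6
Initially T: 22, now '.': 28
Total burnt (originally-T cells now '.'): 20

Answer: 20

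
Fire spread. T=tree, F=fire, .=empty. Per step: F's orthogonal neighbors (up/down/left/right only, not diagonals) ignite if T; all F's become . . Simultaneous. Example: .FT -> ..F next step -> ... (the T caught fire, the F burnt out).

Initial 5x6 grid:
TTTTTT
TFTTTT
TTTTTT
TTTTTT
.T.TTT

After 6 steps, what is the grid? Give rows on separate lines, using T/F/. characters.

Step 1: 4 trees catch fire, 1 burn out
  TFTTTT
  F.FTTT
  TFTTTT
  TTTTTT
  .T.TTT
Step 2: 6 trees catch fire, 4 burn out
  F.FTTT
  ...FTT
  F.FTTT
  TFTTTT
  .T.TTT
Step 3: 6 trees catch fire, 6 burn out
  ...FTT
  ....FT
  ...FTT
  F.FTTT
  .F.TTT
Step 4: 4 trees catch fire, 6 burn out
  ....FT
  .....F
  ....FT
  ...FTT
  ...TTT
Step 5: 4 trees catch fire, 4 burn out
  .....F
  ......
  .....F
  ....FT
  ...FTT
Step 6: 2 trees catch fire, 4 burn out
  ......
  ......
  ......
  .....F
  ....FT

......
......
......
.....F
....FT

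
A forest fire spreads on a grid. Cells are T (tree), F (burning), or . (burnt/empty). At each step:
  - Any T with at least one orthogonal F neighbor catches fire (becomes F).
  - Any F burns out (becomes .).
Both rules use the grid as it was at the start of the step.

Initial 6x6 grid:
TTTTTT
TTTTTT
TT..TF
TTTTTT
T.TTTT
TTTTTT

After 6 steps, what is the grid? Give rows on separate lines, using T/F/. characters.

Step 1: 3 trees catch fire, 1 burn out
  TTTTTT
  TTTTTF
  TT..F.
  TTTTTF
  T.TTTT
  TTTTTT
Step 2: 4 trees catch fire, 3 burn out
  TTTTTF
  TTTTF.
  TT....
  TTTTF.
  T.TTTF
  TTTTTT
Step 3: 5 trees catch fire, 4 burn out
  TTTTF.
  TTTF..
  TT....
  TTTF..
  T.TTF.
  TTTTTF
Step 4: 5 trees catch fire, 5 burn out
  TTTF..
  TTF...
  TT....
  TTF...
  T.TF..
  TTTTF.
Step 5: 5 trees catch fire, 5 burn out
  TTF...
  TF....
  TT....
  TF....
  T.F...
  TTTF..
Step 6: 5 trees catch fire, 5 burn out
  TF....
  F.....
  TF....
  F.....
  T.....
  TTF...

TF....
F.....
TF....
F.....
T.....
TTF...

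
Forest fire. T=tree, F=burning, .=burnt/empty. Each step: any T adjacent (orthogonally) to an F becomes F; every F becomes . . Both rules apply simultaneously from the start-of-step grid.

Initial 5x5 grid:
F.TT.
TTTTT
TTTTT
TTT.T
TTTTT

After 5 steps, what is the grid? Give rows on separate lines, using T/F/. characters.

Step 1: 1 trees catch fire, 1 burn out
  ..TT.
  FTTTT
  TTTTT
  TTT.T
  TTTTT
Step 2: 2 trees catch fire, 1 burn out
  ..TT.
  .FTTT
  FTTTT
  TTT.T
  TTTTT
Step 3: 3 trees catch fire, 2 burn out
  ..TT.
  ..FTT
  .FTTT
  FTT.T
  TTTTT
Step 4: 5 trees catch fire, 3 burn out
  ..FT.
  ...FT
  ..FTT
  .FT.T
  FTTTT
Step 5: 5 trees catch fire, 5 burn out
  ...F.
  ....F
  ...FT
  ..F.T
  .FTTT

...F.
....F
...FT
..F.T
.FTTT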